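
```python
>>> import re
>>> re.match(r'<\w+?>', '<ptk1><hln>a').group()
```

`re.match` won't scan ahead — the pattern has to work from the very first character.
The match spans [0:6] → '<ptk1>'.

'<ptk1>'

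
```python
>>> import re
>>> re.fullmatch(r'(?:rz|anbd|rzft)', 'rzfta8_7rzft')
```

None

`re.fullmatch` requires the pattern to consume the entire string.
Here the pattern can't cover the whole string, so the call returns None.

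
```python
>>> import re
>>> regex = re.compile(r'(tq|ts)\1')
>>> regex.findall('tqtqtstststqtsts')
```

A backreference is literal: `\1` must see the identical characters the first group matched.
Walking the string: at [0:4] match 'tqtq', group 1 = 'tq'; at [4:8] match 'tsts', group 1 = 'ts'; at [12:16] match 'tsts', group 1 = 'ts'.
With a single group, `findall` returns only what that group captured — 3 items.

['tq', 'ts', 'ts']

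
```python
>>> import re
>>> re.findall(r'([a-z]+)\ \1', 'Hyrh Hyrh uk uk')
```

A backreference is literal: `\1` must see the identical characters the first group matched.
One capturing group, so `findall` returns just the captured substring from the one match — 1 in all.

['uk']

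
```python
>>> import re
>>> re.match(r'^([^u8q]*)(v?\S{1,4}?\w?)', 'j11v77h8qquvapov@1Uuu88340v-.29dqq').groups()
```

('j11v77h', '8q')

The match spans [0:9] → 'j11v77h8q'.
Captured: group 1 = 'j11v77h', group 2 = '8q'.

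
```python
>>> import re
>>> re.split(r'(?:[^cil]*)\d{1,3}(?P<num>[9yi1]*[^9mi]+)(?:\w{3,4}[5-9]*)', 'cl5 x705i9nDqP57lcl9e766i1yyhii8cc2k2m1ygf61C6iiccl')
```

['cl', 'i9nDqP57lcl', 'i', 'yyh', 'c', 'C6', 'l']

Because the pattern has a capturing group, `split` also inserts each captured text between the pieces.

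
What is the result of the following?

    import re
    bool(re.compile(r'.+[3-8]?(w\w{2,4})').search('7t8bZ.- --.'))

Here the pattern never matches, so the call returns None, and `bool(None)` is False.

False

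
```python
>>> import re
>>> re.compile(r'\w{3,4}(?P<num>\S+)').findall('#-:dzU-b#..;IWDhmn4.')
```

['-b#..;IWDhmn4.']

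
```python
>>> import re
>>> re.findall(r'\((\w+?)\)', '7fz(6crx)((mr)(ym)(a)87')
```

['6crx', 'mr', 'ym', 'a']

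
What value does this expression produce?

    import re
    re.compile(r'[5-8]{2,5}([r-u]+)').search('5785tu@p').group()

The pattern matches 2 to 5 of a character in [5-8]; then one or more of a character in [r-u] (captured).
`re.search` tries every starting position until one works.
The match spans [0:6] → '5785tu'.
Captured: group 1 = 'tu'.

'5785tu'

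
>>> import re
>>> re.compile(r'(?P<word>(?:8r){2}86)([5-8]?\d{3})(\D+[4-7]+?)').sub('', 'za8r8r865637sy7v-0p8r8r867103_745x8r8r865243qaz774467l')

'zav-0p45x74467l'

This matches the literal '8r' repeated 2 times, then the literal '86' (captured as 'word'); then optionally a character in [5-8], then exactly 3 of a digit (captured); then one or more of a non-digit, then one or more of a character in [4-7] (lazy) (captured).
The `?` after the quantifier makes it lazy — it takes as little as possible before letting the rest of the pattern try.
Matches: at [2:15] → '8r8r865637sy7'; at [19:31] → '8r8r867103_7'; at [34:48] → '8r8r865243qaz7'.
`sub` substitutes '' at each match site.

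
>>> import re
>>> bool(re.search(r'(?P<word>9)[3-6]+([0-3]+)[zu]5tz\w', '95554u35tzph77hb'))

Here no position works, so the call returns None, and `bool(None)` is False.

False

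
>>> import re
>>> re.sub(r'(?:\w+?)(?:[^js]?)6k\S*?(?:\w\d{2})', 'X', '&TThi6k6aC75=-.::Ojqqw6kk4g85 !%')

'&X=-.::X !%'

The pattern matches one or more of a word character (lazy) (non-capturing group); then optionally any character except [js] (non-capturing group); then the literal '6k', then zero or more of a non-whitespace character (lazy); then a word character, then exactly 2 of a digit (non-capturing group).
With the lazy modifier that quantifier settles for the fewest repetitions that let the rest of the pattern succeed (the atoms after it are unaffected and can still be greedy).
Matches: at [1:12] → 'TThi6k6aC75'; at [17:29] → 'Ojqqw6kk4g85'.
Every occurrence is swapped for 'X'.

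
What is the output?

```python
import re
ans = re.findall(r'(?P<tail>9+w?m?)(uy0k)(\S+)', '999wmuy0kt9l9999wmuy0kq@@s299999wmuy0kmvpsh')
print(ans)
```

[('999wm', 'uy0k', 't9l9999wmuy0kq@@s299999wmuy0kmvpsh')]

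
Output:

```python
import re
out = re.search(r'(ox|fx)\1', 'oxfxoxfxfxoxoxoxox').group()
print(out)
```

After group 1 captures some text, `\1` only succeeds where that same text appears again.
`re.search` tries every starting position until one works.
The match spans [6:10] → 'fxfx'.
Captured: group 1 = 'fx'.

fxfx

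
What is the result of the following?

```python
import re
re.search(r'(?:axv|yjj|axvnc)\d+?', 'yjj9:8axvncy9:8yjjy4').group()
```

The match spans [0:4] → 'yjj9'.

'yjj9'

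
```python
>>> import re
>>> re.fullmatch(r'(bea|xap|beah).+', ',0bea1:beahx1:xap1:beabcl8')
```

For `fullmatch`, every character of the input must be accounted for by the pattern.
Here the string isn't matched end-to-end, so the call returns None.

None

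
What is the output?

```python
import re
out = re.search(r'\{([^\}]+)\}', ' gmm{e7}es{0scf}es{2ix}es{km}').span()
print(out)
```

Unlike `match`, `search` isn't anchored — it looks for the pattern anywhere in the string.
The match spans [4:8] → '{e7}'.
Captured: group 1 = 'e7'.

(4, 8)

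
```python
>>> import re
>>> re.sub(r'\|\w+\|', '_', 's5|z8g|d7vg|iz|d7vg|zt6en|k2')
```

's5_d7vg_d7vg_k2'

Matches: at [2:7] → '|z8g|'; at [11:15] → '|iz|'; at [19:26] → '|zt6en|'.
Every occurrence is swapped for '_'.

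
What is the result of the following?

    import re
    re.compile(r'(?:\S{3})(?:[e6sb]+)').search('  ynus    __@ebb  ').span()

This matches exactly 3 of a non-whitespace character (non-capturing group); then one or more of one of [e6sb] (non-capturing group).
`search` walks the string left to right and returns the first match it finds.
The match spans [2:6] → 'ynus'.

(2, 6)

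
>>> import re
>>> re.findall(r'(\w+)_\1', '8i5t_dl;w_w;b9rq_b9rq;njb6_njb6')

['w', 'b9rq', 'njb6']

The backreference `\1` re-matches whatever the first group consumed, character for character.
Walking the string: at [8:11] match 'w_w', group 1 = 'w'; at [12:21] match 'b9rq_b9rq', group 1 = 'b9rq'; at [22:31] match 'njb6_njb6', group 1 = 'njb6'.
Because there's exactly one group, `findall` drops the full match and keeps group 1 from each hit.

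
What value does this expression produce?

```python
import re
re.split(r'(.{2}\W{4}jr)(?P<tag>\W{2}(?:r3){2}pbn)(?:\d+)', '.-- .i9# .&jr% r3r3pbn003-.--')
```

This matches exactly 2 of any character, then exactly 4 of a non-word character, then the literal 'jr' (captured); then exactly 2 of a non-word character, then the literal 'r3' repeated 2 times, then the literal 'pbn' (captured as 'tag'); then one or more of a digit (non-capturing group).
Because the pattern has a capturing group, `split` also inserts each captured text between the pieces.

['.-- .', 'i9# .&jr', '% r3r3pbn', '-.--']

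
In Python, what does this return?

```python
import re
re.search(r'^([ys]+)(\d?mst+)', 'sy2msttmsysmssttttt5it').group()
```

'sy2mstt'

The pattern matches anchored at the start of the string; then one or more of one of [ys] (captured); then optionally a digit, then the literal 'ms', then one or more of a literal 't' (captured).
Unlike `match`, `search` isn't anchored — it looks for the pattern anywhere in the string.
The match spans [0:7] → 'sy2mstt'.
Captured: group 1 = 'sy', group 2 = '2mstt'.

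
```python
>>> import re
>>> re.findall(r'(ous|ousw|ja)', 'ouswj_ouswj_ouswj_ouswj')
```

['ous', 'ous', 'ous', 'ous']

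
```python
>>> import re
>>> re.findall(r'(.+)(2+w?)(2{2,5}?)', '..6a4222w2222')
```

This matches one or more of any character (captured); then one or more of a literal '2', then optionally a literal 'w' (captured); then 2 to 5 of a literal '2' (lazy) (captured).
Matches: at [0:13] match '..6a4222w2222', groups = ('..6a4222w2', '2', '22').
With 3 capturing groups, `findall` returns a 3-tuple per match.

[('..6a4222w2', '2', '22')]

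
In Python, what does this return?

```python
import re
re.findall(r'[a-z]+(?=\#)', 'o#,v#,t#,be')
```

['o', 'v', 't']

Because the assertion is zero-width, the text it checks is not consumed and won't appear in the result.
`findall` yields the raw match text (3 of them) because the pattern has no groups.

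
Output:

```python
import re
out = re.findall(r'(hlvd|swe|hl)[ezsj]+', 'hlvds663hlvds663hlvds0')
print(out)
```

['hlvd', 'hlvd', 'hlvd']

Because there's exactly one group, `findall` drops the full match and keeps group 1 from each hit.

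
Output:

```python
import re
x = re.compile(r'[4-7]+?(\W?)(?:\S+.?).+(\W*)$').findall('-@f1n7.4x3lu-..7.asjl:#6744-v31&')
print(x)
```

[('.', '')]

2 groups means the one result is a tuple of 2 captured strings — 1 here.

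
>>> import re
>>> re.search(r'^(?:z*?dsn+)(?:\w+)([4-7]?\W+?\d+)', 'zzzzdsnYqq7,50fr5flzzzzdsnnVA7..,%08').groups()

The match spans [0:14] → 'zzzzdsnYqq7,50'.
Captured: group 1 = ',50'.

(',50',)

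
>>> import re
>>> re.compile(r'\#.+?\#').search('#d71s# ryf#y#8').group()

`re.search` tries every starting position until one works.
The match spans [0:6] → '#d71s#'.

'#d71s#'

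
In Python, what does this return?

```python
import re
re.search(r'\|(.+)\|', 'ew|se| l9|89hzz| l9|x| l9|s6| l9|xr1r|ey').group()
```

'|se| l9|89hzz| l9|x| l9|s6| l9|xr1r|'

`search` walks the string left to right and returns the first match it finds.
The match spans [2:38] → '|se| l9|89hzz| l9|x| l9|s6| l9|xr1r|'.
Captured: group 1 = 'se| l9|89hzz| l9|x| l9|s6| l9|xr1r'.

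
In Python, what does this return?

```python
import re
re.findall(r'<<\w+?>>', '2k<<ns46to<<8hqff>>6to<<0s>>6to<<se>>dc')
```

['<<8hqff>>', '<<0s>>', '<<se>>']

Scanning left to right: at [10:19] → '<<8hqff>>'; at [22:28] → '<<0s>>'; at [31:37] → '<<se>>'.
Since nothing is captured, `findall` lists the 3 matched substrings directly.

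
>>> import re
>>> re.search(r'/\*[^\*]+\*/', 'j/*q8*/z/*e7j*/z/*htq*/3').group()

The match spans [1:7] → '/*q8*/'.

'/*q8*/'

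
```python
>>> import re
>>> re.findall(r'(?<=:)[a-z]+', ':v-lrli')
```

['v']

The `(?=…)`/`(?<=…)` assertion just peeks at neighbouring text; it doesn't advance the match position.
With no groups in the pattern, `findall` gives back each whole match — 1 here.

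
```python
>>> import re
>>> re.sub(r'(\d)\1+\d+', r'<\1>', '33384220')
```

After group 1 captures some text, `\1` only succeeds where that same text appears again.
Matches: at [0:8] → '33384220'.
Each match is replaced using the text its own group 1 captured.

'<3>'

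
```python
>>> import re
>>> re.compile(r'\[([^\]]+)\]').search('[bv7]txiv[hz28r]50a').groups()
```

('bv7',)

`re.search` scans for the first position where the pattern succeeds.
The match spans [0:5] → '[bv7]'.
Captured: group 1 = 'bv7'.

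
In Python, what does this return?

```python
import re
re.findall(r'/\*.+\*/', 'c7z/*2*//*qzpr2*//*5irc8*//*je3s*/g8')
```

['/*2*//*qzpr2*//*5irc8*//*je3s*/']

With no groups in the pattern, `findall` gives back each whole match — 1 here.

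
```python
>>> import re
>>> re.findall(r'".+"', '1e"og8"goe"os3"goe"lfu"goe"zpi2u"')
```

Matches: at [2:33] → '"og8"goe"os3"goe"lfu"goe"zpi2u"'.
With no groups in the pattern, `findall` gives back each whole match — 1 here.

['"og8"goe"os3"goe"lfu"goe"zpi2u"']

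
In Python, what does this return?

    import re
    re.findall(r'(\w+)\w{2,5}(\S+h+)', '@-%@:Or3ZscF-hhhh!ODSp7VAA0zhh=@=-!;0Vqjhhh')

[('Or3Zs', '-hhhh!ODSp7VAA0zhh=@=-!;0Vqjhhh')]

`findall` packs the 2 group values into a tuple for every match.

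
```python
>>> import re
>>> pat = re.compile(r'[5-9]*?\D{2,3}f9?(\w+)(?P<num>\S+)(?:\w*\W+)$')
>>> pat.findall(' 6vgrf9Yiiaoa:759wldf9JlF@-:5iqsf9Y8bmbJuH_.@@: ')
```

[('Yiiaoa', ':759wldf9JlF@-:5iqsf9Y8bmbJuH_.@@:')]

This matches zero or more of a character in [5-9] (lazy), then 2 to 3 of a non-digit, then the literal 'f'; then optionally a literal '9'; then one or more of a word character (captured); then one or more of a non-whitespace character (captured as 'num'); then zero or more of a word character, then one or more of a non-word character (non-capturing group); then anchored at the end.
Scanning left to right: at [1:48] match '6vgrf9Yiiaoa:759wldf9JlF@-:5iqsf9Y8bmbJuH_.@@: ', groups = ('Yiiaoa', ':759wldf9JlF@-:5iqsf9Y8bmbJuH_.@@:').
2 groups means the one result is a tuple of 2 captured strings — 1 here.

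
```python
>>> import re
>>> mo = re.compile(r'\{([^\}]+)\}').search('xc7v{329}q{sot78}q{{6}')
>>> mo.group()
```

'{329}'

The match spans [4:9] → '{329}'.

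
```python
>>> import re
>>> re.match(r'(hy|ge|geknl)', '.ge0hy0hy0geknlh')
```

None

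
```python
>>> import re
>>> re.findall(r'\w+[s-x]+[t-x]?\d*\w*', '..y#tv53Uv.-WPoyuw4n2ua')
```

The pattern matches one or more of a word character; then one or more of a character in [s-x], then optionally a character in [t-x]; then zero or more of a digit, then zero or more of a word character.
Matches: at [4:10] → 'tv53Uv'; at [12:23] → 'WPoyuw4n2ua'.
`findall` yields the raw match text (2 of them) because the pattern has no groups.

['tv53Uv', 'WPoyuw4n2ua']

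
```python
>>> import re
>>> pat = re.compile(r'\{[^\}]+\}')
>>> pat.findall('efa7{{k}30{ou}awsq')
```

['{{k}', '{ou}']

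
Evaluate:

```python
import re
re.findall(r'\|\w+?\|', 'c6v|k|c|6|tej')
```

['|k|', '|6|']

Scanning left to right: at [3:6] → '|k|'; at [7:10] → '|6|'.
`findall` yields the raw match text (2 of them) because the pattern has no groups.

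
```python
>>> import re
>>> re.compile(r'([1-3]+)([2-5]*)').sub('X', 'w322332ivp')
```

'wXivp'

The pattern matches one or more of a character in [1-3] (captured); then zero or more of a character in [2-5] (captured).
Each match is replaced by 'X'.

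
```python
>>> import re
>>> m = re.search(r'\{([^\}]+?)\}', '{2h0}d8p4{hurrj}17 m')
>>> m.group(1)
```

'2h0'

The match spans [0:5] → '{2h0}'.
Captured: group 1 = '2h0'.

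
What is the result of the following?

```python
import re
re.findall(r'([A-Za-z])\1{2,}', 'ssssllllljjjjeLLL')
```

['s', 'l', 'j', 'L']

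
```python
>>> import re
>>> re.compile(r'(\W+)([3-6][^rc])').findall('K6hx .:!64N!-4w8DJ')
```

The pattern matches one or more of a non-word character (captured); then a character in [3-6], then any character except [rc] (captured).
2 groups means each result is a tuple of 2 captured strings — 2 here.

[(' .:!', '64'), ('!-', '4w')]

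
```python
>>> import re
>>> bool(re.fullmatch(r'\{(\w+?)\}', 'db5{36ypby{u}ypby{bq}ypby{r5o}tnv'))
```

`fullmatch` succeeds only if the pattern covers the string from start to end.
Here the string isn't matched end-to-end, so the call returns None, and `bool(None)` is False.

False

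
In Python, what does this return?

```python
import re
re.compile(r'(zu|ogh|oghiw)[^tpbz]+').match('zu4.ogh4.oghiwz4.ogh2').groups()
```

The match spans [0:14] → 'zu4.ogh4.oghiw'.
Captured: group 1 = 'zu'.

('zu',)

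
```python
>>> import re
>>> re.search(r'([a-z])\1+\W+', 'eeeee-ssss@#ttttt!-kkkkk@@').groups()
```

('e',)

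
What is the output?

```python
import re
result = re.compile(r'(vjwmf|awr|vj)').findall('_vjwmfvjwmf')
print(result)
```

['vjwmf', 'vjwmf']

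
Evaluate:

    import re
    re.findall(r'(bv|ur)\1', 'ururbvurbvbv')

['ur', 'bv']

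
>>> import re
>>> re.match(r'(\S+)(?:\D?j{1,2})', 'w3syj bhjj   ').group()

This matches one or more of a non-whitespace character (captured); then optionally a non-digit, then 1 to 2 of a literal 'j' (non-capturing group).
`match` is anchored at position 0; if the pattern doesn't fit there, it returns None.
The match spans [0:5] → 'w3syj'.
Captured: group 1 = 'w3sy'.

'w3syj'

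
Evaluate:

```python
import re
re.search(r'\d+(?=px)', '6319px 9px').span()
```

(0, 4)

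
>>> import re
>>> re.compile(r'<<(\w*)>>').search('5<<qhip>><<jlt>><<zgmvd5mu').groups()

('qhip',)

The match spans [1:9] → '<<qhip>>'.
Captured: group 1 = 'qhip'.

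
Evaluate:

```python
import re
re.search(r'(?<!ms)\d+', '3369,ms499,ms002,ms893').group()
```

Because the assertion is negative and zero-width, positions next to the forbidden text are skipped.
Unlike `match`, `search` isn't anchored — it looks for the pattern anywhere in the string.
The match spans [0:4] → '3369'.

'3369'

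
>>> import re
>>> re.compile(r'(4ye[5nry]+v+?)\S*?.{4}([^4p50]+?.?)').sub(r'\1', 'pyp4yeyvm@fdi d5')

'pyp4yeyvd5'

The pattern matches the literal '4ye', then one or more of one of [5nry], then one or more of a literal 'v' (lazy) (captured); then zero or more of a non-whitespace character (lazy), then exactly 4 of any character; then one or more of any character except [4p50] (lazy), then optionally any character (captured).
Because the quantifier is non-greedy, it stops expanding at the earliest point where the rest of the pattern can succeed.
Matches: at [3:14] → '4yeyvm@fdi '.
The replacement refers to a captured group, so each match is rewritten using its own captured text.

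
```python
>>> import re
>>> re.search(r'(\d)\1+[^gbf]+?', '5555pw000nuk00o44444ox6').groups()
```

After group 1 captures some text, `\1` only succeeds where that same text appears again.
Unlike `match`, `search` isn't anchored — it looks for the pattern anywhere in the string.
The match spans [0:5] → '5555p'.
Captured: group 1 = '5'.

('5',)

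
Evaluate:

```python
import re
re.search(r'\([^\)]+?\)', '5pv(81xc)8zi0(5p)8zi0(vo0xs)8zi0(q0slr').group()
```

'(81xc)'

`re.search` scans for the first position where the pattern succeeds.
The match spans [3:9] → '(81xc)'.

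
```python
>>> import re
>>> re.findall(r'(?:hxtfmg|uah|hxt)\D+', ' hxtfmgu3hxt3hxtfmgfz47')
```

['hxtfmgu', 'hxtfmgfz']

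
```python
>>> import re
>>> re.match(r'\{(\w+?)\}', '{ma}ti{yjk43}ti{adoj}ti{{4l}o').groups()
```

('ma',)

`re.match` only tries the pattern at the start of the string.
The match spans [0:4] → '{ma}'.
Captured: group 1 = 'ma'.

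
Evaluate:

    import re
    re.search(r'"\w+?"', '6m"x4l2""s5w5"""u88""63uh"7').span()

(2, 8)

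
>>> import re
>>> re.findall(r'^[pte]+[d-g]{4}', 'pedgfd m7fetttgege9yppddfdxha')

This matches anchored at the start of the string; then one or more of one of [pte]; then exactly 4 of a character in [d-g].
Walking the string: at [0:6] → 'pedgfd'.
With no groups in the pattern, `findall` gives back each whole match — 1 here.

['pedgfd']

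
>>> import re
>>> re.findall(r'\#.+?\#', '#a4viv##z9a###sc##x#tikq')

['#a4viv#', '#z9a#', '##sc#', '#x#']

Lazy quantifiers expand one character at a time until the remainder of the pattern can match.
Scanning left to right: at [0:7] → '#a4viv#'; at [7:12] → '#z9a#'; at [12:17] → '##sc#'; at [17:20] → '#x#'.
With no groups in the pattern, `findall` gives back each whole match — 4 here.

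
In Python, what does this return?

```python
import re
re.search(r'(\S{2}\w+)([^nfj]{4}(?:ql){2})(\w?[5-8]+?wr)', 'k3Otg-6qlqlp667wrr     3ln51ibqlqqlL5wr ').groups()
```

('k3O', 'tg-6qlql', 'p667wr')

The match spans [0:17] → 'k3Otg-6qlqlp667wr'.
Captured: group 1 = 'k3O', group 2 = 'tg-6qlql', group 3 = 'p667wr'.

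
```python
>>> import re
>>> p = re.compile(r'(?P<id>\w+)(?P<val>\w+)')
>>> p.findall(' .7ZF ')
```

The pattern matches one or more of a word character (captured as 'id'); then one or more of a word character (captured as 'val').
Scanning left to right: at [2:5] match '7ZF', groups = ('7Z', 'F').
With 2 capturing groups, `findall` returns a 2-tuple per match.

[('7Z', 'F')]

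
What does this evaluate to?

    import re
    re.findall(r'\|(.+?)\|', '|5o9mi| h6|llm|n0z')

Because the quantifier is non-greedy, it stops expanding at the earliest point where the rest of the pattern can succeed.
Walking the string: at [0:7] match '|5o9mi|', group 1 = '5o9mi'; at [10:15] match '|llm|', group 1 = 'llm'.
`findall` collects group 1 from each match (2 total).

['5o9mi', 'llm']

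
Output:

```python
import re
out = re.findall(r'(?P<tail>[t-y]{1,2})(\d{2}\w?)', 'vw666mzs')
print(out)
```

[('vw', '666')]

The pattern matches 1 to 2 of a character in [t-y] (captured as 'tail'); then exactly 2 of a digit, then optionally a word character (captured).
Walking the string: at [0:5] match 'vw666', groups = ('vw', '666').
With 2 capturing groups, `findall` returns a 2-tuple per match.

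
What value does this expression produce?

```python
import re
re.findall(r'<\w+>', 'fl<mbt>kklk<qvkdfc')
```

['<mbt>']

No capturing groups, so `findall` returns the 1 full match string.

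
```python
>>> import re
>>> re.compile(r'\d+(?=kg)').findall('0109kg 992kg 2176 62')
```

The lookaround is zero-width — it requires the adjacent text to match without consuming it, so the asserted text isn't part of the match.
No capturing groups, so `findall` returns the 2 full match strings.

['0109', '992']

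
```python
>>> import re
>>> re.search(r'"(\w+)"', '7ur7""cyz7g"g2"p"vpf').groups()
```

('cyz7g',)

The match spans [5:12] → '"cyz7g"'.
Captured: group 1 = 'cyz7g'.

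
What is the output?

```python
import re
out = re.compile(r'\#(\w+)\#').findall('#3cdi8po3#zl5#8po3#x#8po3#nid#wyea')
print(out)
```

['3cdi8po3', '8po3', '8po3']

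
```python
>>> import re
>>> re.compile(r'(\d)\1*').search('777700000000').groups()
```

The backreference `\1` re-matches whatever the first group consumed, character for character.
Unlike `match`, `search` isn't anchored — it looks for the pattern anywhere in the string.
The match spans [0:4] → '7777'.
Captured: group 1 = '7'.

('7',)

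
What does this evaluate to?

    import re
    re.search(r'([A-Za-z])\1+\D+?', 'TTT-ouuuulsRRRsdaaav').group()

The backreference `\1` re-matches whatever the first group consumed, character for character.
Unlike `match`, `search` isn't anchored — it looks for the pattern anywhere in the string.
The match spans [0:4] → 'TTT-'.
Captured: group 1 = 'T'.

'TTT-'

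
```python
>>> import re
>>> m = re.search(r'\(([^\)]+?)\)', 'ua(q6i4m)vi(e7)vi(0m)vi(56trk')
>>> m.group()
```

Unlike `match`, `search` isn't anchored — it looks for the pattern anywhere in the string.
The match spans [2:9] → '(q6i4m)'.
Captured: group 1 = 'q6i4m'.

'(q6i4m)'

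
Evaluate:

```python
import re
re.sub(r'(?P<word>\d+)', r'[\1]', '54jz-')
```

The pattern matches one or more of a digit (captured as 'word').
Matches: at [0:2] → '54'.
The replacement refers to a captured group, so each match is rewritten using its own captured text.

'[54]jz-'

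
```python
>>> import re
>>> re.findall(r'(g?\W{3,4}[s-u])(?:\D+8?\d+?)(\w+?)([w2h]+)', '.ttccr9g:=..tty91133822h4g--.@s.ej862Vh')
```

This matches optionally a literal 'g', then 3 to 4 of a non-word character, then a character in [s-u] (captured); then one or more of a non-digit, then optionally the literal '8', then one or more of a digit (lazy) (non-capturing group); then one or more of a word character (lazy) (captured); then one or more of one of [w2h] (captured).
`findall` packs the 3 group values into a tuple for every match.

[('g:=..t', '11338', '22h'), ('g--.@s', '2V', 'h')]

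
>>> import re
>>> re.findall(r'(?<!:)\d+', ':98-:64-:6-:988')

A negative assertion filters positions out without eating any characters.
`findall` yields the raw match text (3 of them) because the pattern has no groups.

['8', '4', '88']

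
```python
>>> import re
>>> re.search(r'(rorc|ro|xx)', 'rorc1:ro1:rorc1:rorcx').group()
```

'rorc'

Branches in `(...|...)` are attempted left-to-right; the first branch that allows the whole pattern to succeed is taken.
`re.search` tries every starting position until one works.
The match spans [0:4] → 'rorc'.
Captured: group 1 = 'rorc'.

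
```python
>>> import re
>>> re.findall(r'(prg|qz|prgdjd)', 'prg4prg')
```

['prg', 'prg']

Walking the string: at [0:3] match 'prg', group 1 = 'prg'; at [4:7] match 'prg', group 1 = 'prg'.
With a single group, `findall` returns only what that group captured — 2 items.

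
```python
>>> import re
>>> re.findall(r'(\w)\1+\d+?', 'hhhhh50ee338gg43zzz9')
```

A backreference is literal: `\1` must see the identical characters the first group matched.
Matches: at [0:6] match 'hhhhh5', group 1 = 'h'; at [7:10] match 'ee3', group 1 = 'e'; at [12:15] match 'gg4', group 1 = 'g'; at [16:20] match 'zzz9', group 1 = 'z'.
`findall` collects group 1 from each match (4 total).

['h', 'e', 'g', 'z']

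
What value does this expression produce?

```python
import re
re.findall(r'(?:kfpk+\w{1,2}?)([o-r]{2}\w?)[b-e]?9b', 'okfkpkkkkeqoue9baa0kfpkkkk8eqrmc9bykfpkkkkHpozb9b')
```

One capturing group, so `findall` returns just the captured substring from each match — 2 in all.

['qrm', 'poz']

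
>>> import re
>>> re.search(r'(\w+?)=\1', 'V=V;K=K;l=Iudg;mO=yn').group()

`\1` has to match the exact text group 1 already captured.
The match spans [0:3] → 'V=V'.

'V=V'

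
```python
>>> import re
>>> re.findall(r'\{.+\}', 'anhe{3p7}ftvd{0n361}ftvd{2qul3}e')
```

Matches: at [4:31] → '{3p7}ftvd{0n361}ftvd{2qul3}'.
Since nothing is captured, `findall` lists the 1 matched substring directly.

['{3p7}ftvd{0n361}ftvd{2qul3}']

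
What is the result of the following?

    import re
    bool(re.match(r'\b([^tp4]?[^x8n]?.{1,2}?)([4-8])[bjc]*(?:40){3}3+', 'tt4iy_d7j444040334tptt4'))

The pattern matches a word boundary (`\b`, zero-width); then optionally any character except [tp4], then optionally any character except [x8n], then 1 to 2 of any character (lazy) (captured); then a character in [4-8] (captured); then zero or more of one of [bjc], then the literal '40' repeated 3 times, then one or more of a literal '3'.
`re.match` won't scan ahead — the pattern has to work from the very first character.
Here position 0 doesn't satisfy it, so the call returns None, and `bool(None)` is False.

False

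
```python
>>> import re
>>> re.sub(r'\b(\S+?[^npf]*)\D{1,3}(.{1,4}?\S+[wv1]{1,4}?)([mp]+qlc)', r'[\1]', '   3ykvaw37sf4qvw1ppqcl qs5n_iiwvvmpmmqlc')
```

This matches a word boundary (`\b`, zero-width); then one or more of a non-whitespace character (lazy), then zero or more of any character except [npf] (captured); then 1 to 3 of a non-digit; then 1 to 4 of any character (lazy), then one or more of a non-whitespace character, then 1 to 4 of one of [wv1] (lazy) (captured); then one or more of one of [mp], then the literal 'qlc' (captured).
A non-greedy quantifier consumes as few characters as it can — just enough that the remainder of the pattern still matches from where it stops; whatever follows it matches normally.
Matches: at [3:41] → '3ykvaw37sf4qvw1ppqcl qs5n_iiwvvmpmmqlc'.
`\1` in the replacement pulls in group 1's text for each match.

'   [3ykvaw37sf4qvw1]'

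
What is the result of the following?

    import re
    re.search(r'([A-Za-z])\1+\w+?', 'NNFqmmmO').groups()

('N',)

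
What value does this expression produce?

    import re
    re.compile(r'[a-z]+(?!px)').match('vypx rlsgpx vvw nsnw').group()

'vypx'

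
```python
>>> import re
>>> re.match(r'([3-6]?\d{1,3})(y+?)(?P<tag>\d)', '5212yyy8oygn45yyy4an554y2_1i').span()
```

(0, 8)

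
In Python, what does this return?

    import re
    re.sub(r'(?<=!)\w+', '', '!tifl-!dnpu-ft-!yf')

The `(?=…)`/`(?<=…)` assertion just peeks at neighbouring text; it doesn't advance the match position.
Matches: at [1:5] → 'tifl'; at [7:11] → 'dnpu'; at [16:18] → 'yf'.
Every occurrence is swapped for ''.

'!-!-ft-!'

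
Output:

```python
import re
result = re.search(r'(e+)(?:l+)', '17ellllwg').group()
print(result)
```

ellll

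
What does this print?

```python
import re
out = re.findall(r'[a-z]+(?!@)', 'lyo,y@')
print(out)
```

['lyo']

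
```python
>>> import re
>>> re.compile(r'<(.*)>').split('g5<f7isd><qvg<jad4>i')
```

['g5', 'f7isd><qvg<jad4', 'i']

Matches to split on: at [2:19] → '<f7isd><qvg<jad4>'.
The group in the pattern means `split` returns the separators' captures alongside the pieces.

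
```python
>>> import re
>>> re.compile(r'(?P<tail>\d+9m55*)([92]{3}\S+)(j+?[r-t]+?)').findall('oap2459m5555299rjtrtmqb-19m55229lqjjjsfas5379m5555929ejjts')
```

[('2459m5555', '299rjtrtmqb-19m55229lqjjjsfas5379m5555929ej', 'jt')]

With the lazy modifier that quantifier settles for the fewest repetitions that let the rest of the pattern succeed (the atoms after it are unaffected and can still be greedy).
3 groups means the one result is a tuple of 3 captured strings — 1 here.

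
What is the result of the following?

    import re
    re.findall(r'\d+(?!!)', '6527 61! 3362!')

The negative lookaround is zero-width — it rules out positions where the adjacent text would match, without consuming anything.
Scanning left to right: at [0:4] → '6527'; at [5:6] → '6'; at [9:12] → '336'.
No capturing groups, so `findall` returns the 3 full match strings.

['6527', '6', '336']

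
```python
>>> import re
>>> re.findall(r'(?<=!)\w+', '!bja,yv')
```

The `(?=…)`/`(?<=…)` assertion just peeks at neighbouring text; it doesn't advance the match position.
Scanning left to right: at [1:4] → 'bja'.
Since nothing is captured, `findall` lists the 1 matched substring directly.

['bja']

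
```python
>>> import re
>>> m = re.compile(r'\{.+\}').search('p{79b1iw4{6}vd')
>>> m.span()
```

(1, 12)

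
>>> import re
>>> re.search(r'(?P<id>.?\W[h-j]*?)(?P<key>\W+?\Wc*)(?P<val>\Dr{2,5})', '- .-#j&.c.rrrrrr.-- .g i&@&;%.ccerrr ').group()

The pattern matches optionally any character, then a non-word character, then zero or more of a character in [h-j] (lazy) (captured as 'id'); then one or more of a non-word character (lazy), then a non-word character, then zero or more of a literal 'c' (captured as 'key'); then a non-digit, then 2 to 5 of a literal 'r' (captured as 'val').
The match spans [3:15] → '-#j&.c.rrrrr'.

'-#j&.c.rrrrr'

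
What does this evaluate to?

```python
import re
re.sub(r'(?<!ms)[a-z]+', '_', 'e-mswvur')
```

'_-_'

The negative lookahead/lookbehind blocks any match where the forbidden context is present.
`sub` substitutes '_' at each match site.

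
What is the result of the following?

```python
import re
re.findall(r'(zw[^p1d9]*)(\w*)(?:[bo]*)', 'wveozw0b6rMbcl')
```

[('zw0b6rMbcl', '')]

The pattern matches the literal 'zw', then zero or more of any character except [p1d9] (captured); then zero or more of a word character (captured); then zero or more of one of [bo] (non-capturing group).
With 2 capturing groups, `findall` returns a 2-tuple per match.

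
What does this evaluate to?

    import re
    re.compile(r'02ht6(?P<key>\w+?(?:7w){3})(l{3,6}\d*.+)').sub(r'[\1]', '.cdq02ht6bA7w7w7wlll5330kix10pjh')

'.cdq[bA7w7w7w]'

The pattern matches the literal '02h', then the literal 't6'; then one or more of a word character (lazy), then the literal '7w' repeated 3 times (captured as 'key'); then 3 to 6 of the literal 'l', then zero or more of a digit, then one or more of any character (captured).
Matches: at [4:32] → '02ht6bA7w7w7wlll5330kix10pjh'.
The replacement refers to a captured group, so each match is rewritten using its own captured text.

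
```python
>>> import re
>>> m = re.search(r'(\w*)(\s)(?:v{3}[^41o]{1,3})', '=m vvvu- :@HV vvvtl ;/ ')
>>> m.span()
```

(1, 9)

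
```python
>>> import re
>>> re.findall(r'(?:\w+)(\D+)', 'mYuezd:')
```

This matches one or more of a word character (non-capturing group); then one or more of a non-digit (captured).
Scanning left to right: at [0:7] match 'mYuezd:', group 1 = ':'.
`findall` collects group 1 from the one match (1 total).

[':']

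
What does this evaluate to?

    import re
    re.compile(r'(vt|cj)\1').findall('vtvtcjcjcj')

['vt', 'cj']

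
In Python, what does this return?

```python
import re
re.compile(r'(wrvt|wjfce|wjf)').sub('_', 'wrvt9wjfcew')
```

'_9_w'

Alternation tries branches left to right and keeps the first one that lets the overall match succeed at that position.
`sub` substitutes '_' at each match site.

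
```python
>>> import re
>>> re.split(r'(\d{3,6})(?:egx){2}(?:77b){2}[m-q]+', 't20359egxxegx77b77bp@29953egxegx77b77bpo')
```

['t20359egxxegx77b77bp@', '29953', '']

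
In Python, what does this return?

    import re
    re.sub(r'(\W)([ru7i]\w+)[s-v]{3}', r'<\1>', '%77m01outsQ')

'<%>Q'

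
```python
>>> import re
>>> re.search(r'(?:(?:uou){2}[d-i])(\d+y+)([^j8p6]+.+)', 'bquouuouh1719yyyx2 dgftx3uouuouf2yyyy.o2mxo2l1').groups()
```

This matches the literal 'uou' repeated 2 times, then a character in [d-i] (non-capturing group); then one or more of a digit, then one or more of the literal 'y' (captured); then one or more of any character except [j8p6], then one or more of any character (captured).
`re.search` tries every starting position until one works.
The match spans [2:46] → 'uouuouh1719yyyx2 dgftx3uouuouf2yyyy.o2mxo2l1'.
Captured: group 1 = '1719yyy', group 2 = 'x2 dgftx3uouuouf2yyyy.o2mxo2l1'.

('1719yyy', 'x2 dgftx3uouuouf2yyyy.o2mxo2l1')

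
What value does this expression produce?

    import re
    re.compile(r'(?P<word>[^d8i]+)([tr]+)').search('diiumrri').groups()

('umr', 'r')

Pattern: one or more of any character except [d8i] (captured as 'word'); then one or more of one of [tr] (captured).
`re.search` tries every starting position until one works.
The match spans [3:7] → 'umrr'.
Captured: group 1 = 'umr', group 2 = 'r'.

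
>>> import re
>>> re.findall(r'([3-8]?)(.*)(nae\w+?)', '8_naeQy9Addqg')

The pattern matches optionally a character in [3-8] (captured); then zero or more of any character (captured); then the literal 'nae', then one or more of a word character (lazy) (captured).
The `?` after the quantifier makes it lazy — it takes as little as possible before letting the rest of the pattern try.
Scanning left to right: at [0:6] match '8_naeQ', groups = ('8', '_', 'naeQ').
With 3 capturing groups, `findall` returns a 3-tuple per match.

[('8', '_', 'naeQ')]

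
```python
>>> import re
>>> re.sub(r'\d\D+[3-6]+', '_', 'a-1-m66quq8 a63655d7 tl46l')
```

'a-_quq_d_l'

The pattern matches a digit; then one or more of a non-digit, then one or more of a character in [3-6].
Matches: at [2:7] → '1-m66'; at [10:18] → '8 a63655'; at [19:25] → '7 tl46'.
Every occurrence is swapped for '_'.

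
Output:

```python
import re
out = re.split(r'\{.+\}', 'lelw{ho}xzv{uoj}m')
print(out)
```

['lelw', 'm']

Splitting on the pattern gives 2 pieces.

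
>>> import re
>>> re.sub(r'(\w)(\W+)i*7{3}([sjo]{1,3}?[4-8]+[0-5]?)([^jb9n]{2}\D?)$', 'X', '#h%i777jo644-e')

'#X'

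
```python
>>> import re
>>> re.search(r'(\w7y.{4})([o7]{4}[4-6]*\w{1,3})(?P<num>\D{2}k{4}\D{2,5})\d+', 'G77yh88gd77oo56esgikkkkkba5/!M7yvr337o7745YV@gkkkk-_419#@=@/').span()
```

(29, 55)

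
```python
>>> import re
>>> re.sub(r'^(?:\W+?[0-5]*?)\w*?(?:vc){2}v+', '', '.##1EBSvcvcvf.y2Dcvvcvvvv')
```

'f.y2Dcvvcvvvv'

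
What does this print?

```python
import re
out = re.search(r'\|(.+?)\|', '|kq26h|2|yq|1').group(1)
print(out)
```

kq26h

Because the quantifier is non-greedy, it stops expanding at the earliest point where the rest of the pattern can succeed.
`re.search` scans for the first position where the pattern succeeds.
The match spans [0:7] → '|kq26h|'.
Captured: group 1 = 'kq26h'.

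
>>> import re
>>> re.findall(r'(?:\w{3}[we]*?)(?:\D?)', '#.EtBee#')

The pattern matches exactly 3 of a word character, then zero or more of one of [we] (lazy) (non-capturing group); then optionally a non-digit (non-capturing group).
A `+?`/`*?`/`{m,n}?` starts at its minimum and grows only as far as needed for what follows to match.
Scanning left to right: at [2:6] → 'EtBe'.
No capturing groups, so `findall` returns the 1 full match string.

['EtBe']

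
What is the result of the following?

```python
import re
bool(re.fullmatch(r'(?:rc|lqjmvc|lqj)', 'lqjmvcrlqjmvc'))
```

For `fullmatch`, every character of the input must be accounted for by the pattern.
Here the pattern can't cover the whole string, so the call returns None, and `bool(None)` is False.

False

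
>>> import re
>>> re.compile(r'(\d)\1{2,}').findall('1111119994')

['1', '9']

After group 1 captures some text, `\1` only succeeds where that same text appears again.
Matches: at [0:6] match '111111', group 1 = '1'; at [6:9] match '999', group 1 = '9'.
One capturing group, so `findall` returns just the captured substring from each match — 2 in all.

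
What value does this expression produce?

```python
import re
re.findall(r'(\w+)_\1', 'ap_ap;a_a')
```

['ap', 'a']

`\1` has to match the exact text group 1 already captured.
Because there's exactly one group, `findall` drops the full match and keeps group 1 from each hit.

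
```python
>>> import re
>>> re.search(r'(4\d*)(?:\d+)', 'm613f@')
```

None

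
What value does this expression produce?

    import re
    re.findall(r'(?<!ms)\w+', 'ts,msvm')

The negative lookaround is zero-width — it rules out positions where the adjacent text would match, without consuming anything.
`findall` yields the raw match text (2 of them) because the pattern has no groups.

['ts', 'msvm']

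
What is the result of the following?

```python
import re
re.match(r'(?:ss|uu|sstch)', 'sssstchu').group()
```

`re.match` won't scan ahead — the pattern has to work from the very first character.
The match spans [0:2] → 'ss'.

'ss'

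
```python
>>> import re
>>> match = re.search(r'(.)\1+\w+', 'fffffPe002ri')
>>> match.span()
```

(0, 12)

A backreference is literal: `\1` must see the identical characters the first group matched.
`search` walks the string left to right and returns the first match it finds.
The match spans [0:12] → 'fffffPe002ri'.
Captured: group 1 = 'f'.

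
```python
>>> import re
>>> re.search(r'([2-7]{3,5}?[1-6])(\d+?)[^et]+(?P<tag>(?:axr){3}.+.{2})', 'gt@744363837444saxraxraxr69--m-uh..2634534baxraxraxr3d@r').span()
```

(3, 56)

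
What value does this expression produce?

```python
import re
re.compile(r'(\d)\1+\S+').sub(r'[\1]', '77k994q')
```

'[7]'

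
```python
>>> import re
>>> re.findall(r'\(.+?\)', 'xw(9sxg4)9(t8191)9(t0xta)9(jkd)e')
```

['(9sxg4)', '(t8191)', '(t0xta)', '(jkd)']

Walking the string: at [2:9] → '(9sxg4)'; at [10:17] → '(t8191)'; at [18:25] → '(t0xta)'; at [26:31] → '(jkd)'.
Since nothing is captured, `findall` lists the 4 matched substrings directly.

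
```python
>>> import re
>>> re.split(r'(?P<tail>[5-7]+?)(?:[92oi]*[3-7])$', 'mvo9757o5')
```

Pattern: one or more of a character in [5-7] (lazy) (captured as 'tail'); then zero or more of one of [92oi], then a character in [3-7] (non-capturing group); then anchored at the end.
Matches to split on: at [4:9] → '757o5'.
`re.split` interleaves the captured-group text with the surrounding fragments.

['mvo9', '757', '']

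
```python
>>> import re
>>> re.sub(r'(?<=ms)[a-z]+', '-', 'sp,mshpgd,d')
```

Lookahead/lookbehind check context without consuming it, so the matched span excludes the asserted characters.
Matches: at [5:9] → 'hpgd'.
`sub` substitutes '-' at each match site.

'sp,ms-,d'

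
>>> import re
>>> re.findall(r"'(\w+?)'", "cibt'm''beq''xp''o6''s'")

['m', 'beq', 'xp', 'o6', 's']

Because there's exactly one group, `findall` drops the full match and keeps group 1 from each hit.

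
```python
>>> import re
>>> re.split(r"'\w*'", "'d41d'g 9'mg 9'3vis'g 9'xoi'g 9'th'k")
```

Matches to split on: at [0:6] → "'d41d'"; at [14:20] → "'3vis'"; at [23:28] → "'xoi'"; at [31:35] → "'th'".
Splitting on the pattern gives 5 pieces.

['', "g 9'mg 9", 'g 9', 'g 9', 'k']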